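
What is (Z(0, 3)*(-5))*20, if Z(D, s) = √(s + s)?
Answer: -100*√6 ≈ -244.95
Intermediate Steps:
Z(D, s) = √2*√s (Z(D, s) = √(2*s) = √2*√s)
(Z(0, 3)*(-5))*20 = ((√2*√3)*(-5))*20 = (√6*(-5))*20 = -5*√6*20 = -100*√6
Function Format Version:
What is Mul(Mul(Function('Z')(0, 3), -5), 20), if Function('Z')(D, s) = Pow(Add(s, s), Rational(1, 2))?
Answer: Mul(-100, Pow(6, Rational(1, 2))) ≈ -244.95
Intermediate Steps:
Function('Z')(D, s) = Mul(Pow(2, Rational(1, 2)), Pow(s, Rational(1, 2))) (Function('Z')(D, s) = Pow(Mul(2, s), Rational(1, 2)) = Mul(Pow(2, Rational(1, 2)), Pow(s, Rational(1, 2))))
Mul(Mul(Function('Z')(0, 3), -5), 20) = Mul(Mul(Mul(Pow(2, Rational(1, 2)), Pow(3, Rational(1, 2))), -5), 20) = Mul(Mul(Pow(6, Rational(1, 2)), -5), 20) = Mul(Mul(-5, Pow(6, Rational(1, 2))), 20) = Mul(-100, Pow(6, Rational(1, 2)))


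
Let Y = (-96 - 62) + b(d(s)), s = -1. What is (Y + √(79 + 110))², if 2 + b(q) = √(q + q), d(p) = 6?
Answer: (-160 + 2*√3 + 3*√21)² ≈ 20388.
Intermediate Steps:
b(q) = -2 + √2*√q (b(q) = -2 + √(q + q) = -2 + √(2*q) = -2 + √2*√q)
Y = -160 + 2*√3 (Y = (-96 - 62) + (-2 + √2*√6) = -158 + (-2 + 2*√3) = -160 + 2*√3 ≈ -156.54)
(Y + √(79 + 110))² = ((-160 + 2*√3) + √(79 + 110))² = ((-160 + 2*√3) + √189)² = ((-160 + 2*√3) + 3*√21)² = (-160 + 2*√3 + 3*√21)²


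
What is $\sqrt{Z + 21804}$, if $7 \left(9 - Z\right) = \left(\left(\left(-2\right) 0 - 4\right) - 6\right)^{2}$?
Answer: $\frac{\sqrt{1068137}}{7} \approx 147.64$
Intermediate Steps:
$Z = - \frac{37}{7}$ ($Z = 9 - \frac{\left(\left(\left(-2\right) 0 - 4\right) - 6\right)^{2}}{7} = 9 - \frac{\left(\left(0 - 4\right) - 6\right)^{2}}{7} = 9 - \frac{\left(-4 - 6\right)^{2}}{7} = 9 - \frac{\left(-10\right)^{2}}{7} = 9 - \frac{100}{7} = - \frac{37}{7} \approx -5.2857$)
$\sqrt{Z + 21804} = \sqrt{- \frac{37}{7} + 21804} = \sqrt{\frac{152591}{7}} = \frac{\sqrt{1068137}}{7}$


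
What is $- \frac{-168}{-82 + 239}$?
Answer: $\frac{168}{157} \approx 1.0701$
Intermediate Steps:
$- \frac{-168}{-82 + 239} = - \frac{-168}{157} = \left(-1\right) \left(- \frac{168}{157}\right) = \frac{168}{157}$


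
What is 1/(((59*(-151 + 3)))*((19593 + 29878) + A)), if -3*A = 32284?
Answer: -3/1014038428 ≈ -2.9585e-9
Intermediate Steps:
A = -32284/3 (A = -⅓*32284 = -32284/3 ≈ -10761.)
1/(((59*(-151 + 3)))*((19593 + 29878) + A)) = 1/(((59*(-151 + 3)))*((19593 + 29878) - 32284/3)) = 1/(((59*(-148)))*(49471 - 32284/3)) = 1/((-8732)*(116129/3)) = -1/8732*3/116129 = -3/1014038428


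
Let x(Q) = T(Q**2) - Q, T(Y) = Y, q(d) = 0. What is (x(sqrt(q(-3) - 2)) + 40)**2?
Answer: (38 - I*sqrt(2))**2 ≈ 1442.0 - 107.48*I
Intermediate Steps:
x(Q) = Q**2 - Q
(x(sqrt(q(-3) - 2)) + 40)**2 = (sqrt(0 - 2)*(-1 + sqrt(0 - 2)) + 40)**2 = (sqrt(-2)*(-1 + sqrt(-2)) + 40)**2 = ((I*sqrt(2))*(-1 + I*sqrt(2)) + 40)**2 = (I*sqrt(2)*(-1 + I*sqrt(2)) + 40)**2 = (40 + I*sqrt(2)*(-1 + I*sqrt(2)))**2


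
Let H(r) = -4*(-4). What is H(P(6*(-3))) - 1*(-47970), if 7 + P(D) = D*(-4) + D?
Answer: 47986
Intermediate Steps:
P(D) = -7 - 3*D (P(D) = -7 + (D*(-4) + D) = -7 + (-4*D + D) = -7 - 3*D)
H(r) = 16
H(P(6*(-3))) - 1*(-47970) = 16 - 1*(-47970) = 16 + 47970 = 47986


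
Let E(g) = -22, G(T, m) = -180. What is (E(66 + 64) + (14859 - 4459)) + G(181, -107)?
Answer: 10198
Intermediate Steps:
(E(66 + 64) + (14859 - 4459)) + G(181, -107) = (-22 + (14859 - 4459)) - 180 = (-22 + 10400) - 180 = 10378 - 180 = 10198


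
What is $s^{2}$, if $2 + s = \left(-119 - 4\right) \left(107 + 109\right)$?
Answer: $705964900$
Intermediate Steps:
$s = -26570$ ($s = -2 + \left(-119 - 4\right) \left(107 + 109\right) = -2 - 26568 = -26570$)
$s^{2} = \left(-26570\right)^{2} = 705964900$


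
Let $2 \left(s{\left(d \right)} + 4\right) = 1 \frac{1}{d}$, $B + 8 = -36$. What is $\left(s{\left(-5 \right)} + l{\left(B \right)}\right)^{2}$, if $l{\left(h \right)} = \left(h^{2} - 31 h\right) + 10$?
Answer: $\frac{1092897481}{100} \approx 1.0929 \cdot 10^{7}$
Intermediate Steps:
$B = -44$ ($B = -8 - 36 = -44$)
$l{\left(h \right)} = 10 + h^{2} - 31 h$
$s{\left(d \right)} = -4 + \frac{1}{2 d}$ ($s{\left(d \right)} = -4 + \frac{1 \frac{1}{d}}{2} = -4 + \frac{1}{2 d}$)
$\left(s{\left(-5 \right)} + l{\left(B \right)}\right)^{2} = \left(\left(-4 + \frac{1}{2 \left(-5\right)}\right) + \left(10 + \left(-44\right)^{2} - -1364\right)\right)^{2} = \left(\left(-4 + \frac{1}{2} \left(- \frac{1}{5}\right)\right) + \left(10 + 1936 + 1364\right)\right)^{2} = \left(\left(-4 - \frac{1}{10}\right) + 3310\right)^{2} = \left(- \frac{41}{10} + 3310\right)^{2} = \left(\frac{33059}{10}\right)^{2} = \frac{1092897481}{100}$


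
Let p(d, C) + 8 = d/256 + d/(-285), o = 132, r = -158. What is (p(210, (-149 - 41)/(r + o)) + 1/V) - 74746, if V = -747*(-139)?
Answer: -18876997742893/252521856 ≈ -74754.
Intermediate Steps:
V = 103833
p(d, C) = -8 + 29*d/72960 (p(d, C) = -8 + (d/256 + d/(-285)) = -8 + (d*(1/256) + d*(-1/285)) = -8 + (d/256 - d/285) = -8 + 29*d/72960)
(p(210, (-149 - 41)/(r + o)) + 1/V) - 74746 = ((-8 + (29/72960)*210) + 1/103833) - 74746 = ((-8 + 203/2432) + 1/103833) - 74746 = (-19253/2432 + 1/103833) - 74746 = -1999094317/252521856 - 74746 = -18876997742893/252521856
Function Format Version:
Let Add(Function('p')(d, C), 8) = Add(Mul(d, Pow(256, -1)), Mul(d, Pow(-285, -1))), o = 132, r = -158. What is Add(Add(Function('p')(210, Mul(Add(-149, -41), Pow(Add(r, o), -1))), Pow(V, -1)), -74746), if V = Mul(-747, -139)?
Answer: Rational(-18876997742893, 252521856) ≈ -74754.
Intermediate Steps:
V = 103833
Function('p')(d, C) = Add(-8, Mul(Rational(29, 72960), d)) (Function('p')(d, C) = Add(-8, Add(Mul(d, Pow(256, -1)), Mul(d, Pow(-285, -1)))) = Add(-8, Add(Mul(d, Rational(1, 256)), Mul(d, Rational(-1, 285)))) = Add(-8, Add(Mul(Rational(1, 256), d), Mul(Rational(-1, 285), d))) = Add(-8, Mul(Rational(29, 72960), d)))
Add(Add(Function('p')(210, Mul(Add(-149, -41), Pow(Add(r, o), -1))), Pow(V, -1)), -74746) = Add(Add(Add(-8, Mul(Rational(29, 72960), 210)), Pow(103833, -1)), -74746) = Add(Add(Add(-8, Rational(203, 2432)), Rational(1, 103833)), -74746) = Add(Add(Rational(-19253, 2432), Rational(1, 103833)), -74746) = Add(Rational(-1999094317, 252521856), -74746) = Rational(-18876997742893, 252521856)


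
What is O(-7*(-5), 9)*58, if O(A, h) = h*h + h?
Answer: 5220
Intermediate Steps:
O(A, h) = h + h² (O(A, h) = h² + h = h + h²)
O(-7*(-5), 9)*58 = (9*(1 + 9))*58 = (9*10)*58 = 90*58 = 5220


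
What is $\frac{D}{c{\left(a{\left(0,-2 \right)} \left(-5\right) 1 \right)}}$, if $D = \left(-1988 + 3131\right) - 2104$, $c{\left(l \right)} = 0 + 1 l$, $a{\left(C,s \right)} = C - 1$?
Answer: $- \frac{961}{5} \approx -192.2$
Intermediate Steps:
$a{\left(C,s \right)} = -1 + C$
$c{\left(l \right)} = l$ ($c{\left(l \right)} = 0 + l = l$)
$D = -961$ ($D = 1143 - 2104 = -961$)
$\frac{D}{c{\left(a{\left(0,-2 \right)} \left(-5\right) 1 \right)}} = - \frac{961}{\left(-1 + 0\right) \left(-5\right) 1} = - \frac{961}{\left(-1\right) \left(-5\right) 1} = - \frac{961}{5 \cdot 1} = - \frac{961}{5}$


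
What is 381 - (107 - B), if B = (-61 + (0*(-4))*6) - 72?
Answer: 141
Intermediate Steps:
B = -133 (B = (-61 + 0*6) - 72 = (-61 + 0) - 72 = -61 - 72 = -133)
381 - (107 - B) = 381 - (107 - 1*(-133)) = 381 - (107 + 133) = 381 - 1*240 = 381 - 240 = 141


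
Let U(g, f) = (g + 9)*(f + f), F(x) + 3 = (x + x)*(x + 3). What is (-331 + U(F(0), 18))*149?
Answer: -17135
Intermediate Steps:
F(x) = -3 + 2*x*(3 + x) (F(x) = -3 + (x + x)*(x + 3) = -3 + (2*x)*(3 + x) = -3 + 2*x*(3 + x))
U(g, f) = 2*f*(9 + g) (U(g, f) = (9 + g)*(2*f) = 2*f*(9 + g))
(-331 + U(F(0), 18))*149 = (-331 + 2*18*(9 + (-3 + 2*0**2 + 6*0)))*149 = (-331 + 2*18*(9 + (-3 + 2*0 + 0)))*149 = (-331 + 2*18*(9 + (-3 + 0 + 0)))*149 = (-331 + 2*18*(9 - 3))*149 = (-331 + 2*18*6)*149 = (-331 + 216)*149 = -115*149 = -17135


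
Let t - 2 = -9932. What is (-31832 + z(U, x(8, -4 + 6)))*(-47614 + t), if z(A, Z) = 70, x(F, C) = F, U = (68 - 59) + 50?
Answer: 1827712528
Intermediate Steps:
U = 59 (U = 9 + 50 = 59)
t = -9930 (t = 2 - 9932 = -9930)
(-31832 + z(U, x(8, -4 + 6)))*(-47614 + t) = (-31832 + 70)*(-47614 - 9930) = -31762*(-57544) = 1827712528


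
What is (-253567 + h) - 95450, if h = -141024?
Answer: -490041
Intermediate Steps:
(-253567 + h) - 95450 = (-253567 - 141024) - 95450 = -394591 - 95450 = -490041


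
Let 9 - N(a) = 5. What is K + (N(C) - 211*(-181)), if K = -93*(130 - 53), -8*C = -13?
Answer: 31034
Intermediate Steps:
C = 13/8 (C = -⅛*(-13) = 13/8 ≈ 1.6250)
N(a) = 4 (N(a) = 9 - 1*5 = 9 - 5 = 4)
K = -7161 (K = -93*77 = -7161)
K + (N(C) - 211*(-181)) = -7161 + (4 - 211*(-181)) = -7161 + (4 + 38191) = -7161 + 38195 = 31034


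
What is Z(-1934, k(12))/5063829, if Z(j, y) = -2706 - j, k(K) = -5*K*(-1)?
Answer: -772/5063829 ≈ -0.00015245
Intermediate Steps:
k(K) = 5*K
Z(-1934, k(12))/5063829 = (-2706 - 1*(-1934))/5063829 = (-2706 + 1934)*(1/5063829) = -772*1/5063829 = -772/5063829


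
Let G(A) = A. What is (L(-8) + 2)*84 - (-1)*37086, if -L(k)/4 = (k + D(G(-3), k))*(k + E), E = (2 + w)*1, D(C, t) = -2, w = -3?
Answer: 7014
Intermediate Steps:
E = -1 (E = (2 - 3)*1 = -1*1 = -1)
L(k) = -4*(-1 + k)*(-2 + k) (L(k) = -4*(k - 2)*(k - 1) = -4*(-2 + k)*(-1 + k) = -4*(-1 + k)*(-2 + k))
(L(-8) + 2)*84 - (-1)*37086 = ((-8 - 4*(-8)**2 + 12*(-8)) + 2)*84 - (-1)*37086 = ((-8 - 4*64 - 96) + 2)*84 - 1*(-37086) = ((-8 - 256 - 96) + 2)*84 + 37086 = (-360 + 2)*84 + 37086 = -358*84 + 37086 = -30072 + 37086 = 7014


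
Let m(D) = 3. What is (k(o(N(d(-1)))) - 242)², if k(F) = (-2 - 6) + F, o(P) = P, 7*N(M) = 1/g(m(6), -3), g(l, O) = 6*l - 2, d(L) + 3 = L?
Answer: 783944001/12544 ≈ 62496.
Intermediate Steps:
d(L) = -3 + L
g(l, O) = -2 + 6*l
N(M) = 1/112 (N(M) = 1/(7*(-2 + 6*3)) = 1/(7*(-2 + 18)) = (⅐)/16 = (⅐)*(1/16) = 1/112)
k(F) = -8 + F
(k(o(N(d(-1)))) - 242)² = ((-8 + 1/112) - 242)² = (-895/112 - 242)² = (-27999/112)² = 783944001/12544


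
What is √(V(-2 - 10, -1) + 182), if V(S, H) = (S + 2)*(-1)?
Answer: 8*√3 ≈ 13.856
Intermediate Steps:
V(S, H) = -2 - S (V(S, H) = (2 + S)*(-1) = -2 - S)
√(V(-2 - 10, -1) + 182) = √((-2 - (-2 - 10)) + 182) = √((-2 - 1*(-12)) + 182) = √((-2 + 12) + 182) = √(10 + 182) = √192 = 8*√3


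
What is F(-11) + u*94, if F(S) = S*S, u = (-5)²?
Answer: 2471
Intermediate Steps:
u = 25
F(S) = S²
F(-11) + u*94 = (-11)² + 25*94 = 121 + 2350 = 2471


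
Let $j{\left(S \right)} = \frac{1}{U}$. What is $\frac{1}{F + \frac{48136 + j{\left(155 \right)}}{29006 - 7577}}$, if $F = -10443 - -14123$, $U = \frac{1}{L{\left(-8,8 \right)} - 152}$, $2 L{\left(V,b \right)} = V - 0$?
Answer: $\frac{21429}{78906700} \approx 0.00027157$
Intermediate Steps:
$L{\left(V,b \right)} = \frac{V}{2}$ ($L{\left(V,b \right)} = \frac{V - 0}{2} = \frac{V + 0}{2} = \frac{V}{2}$)
$U = - \frac{1}{156}$ ($U = \frac{1}{\frac{1}{2} \left(-8\right) - 152} = \frac{1}{-4 - 152} = \frac{1}{-156} = - \frac{1}{156} \approx -0.0064103$)
$j{\left(S \right)} = -156$ ($j{\left(S \right)} = \frac{1}{- \frac{1}{156}} = -156$)
$F = 3680$ ($F = -10443 + 14123 = 3680$)
$\frac{1}{F + \frac{48136 + j{\left(155 \right)}}{29006 - 7577}} = \frac{1}{3680 + \frac{48136 - 156}{29006 - 7577}} = \frac{1}{3680 + \frac{47980}{21429}} = \frac{1}{\frac{78906700}{21429}} = \frac{21429}{78906700}$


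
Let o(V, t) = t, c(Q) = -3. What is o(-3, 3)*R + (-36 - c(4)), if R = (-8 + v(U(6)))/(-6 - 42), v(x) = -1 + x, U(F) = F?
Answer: -525/16 ≈ -32.813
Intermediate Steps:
R = 1/16 (R = (-8 + (-1 + 6))/(-6 - 42) = (-8 + 5)/(-48) = -3*(-1/48) = 1/16 ≈ 0.062500)
o(-3, 3)*R + (-36 - c(4)) = 3*(1/16) + (-36 - 1*(-3)) = 3/16 + (-36 + 3) = 3/16 - 33 = -525/16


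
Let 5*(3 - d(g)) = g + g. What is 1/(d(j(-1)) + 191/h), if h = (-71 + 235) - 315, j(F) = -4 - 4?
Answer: 755/3726 ≈ 0.20263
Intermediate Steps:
j(F) = -8
d(g) = 3 - 2*g/5 (d(g) = 3 - (g + g)/5 = 3 - 2*g/5)
h = -151 (h = 164 - 315 = -151)
1/(d(j(-1)) + 191/h) = 1/((3 - ⅖*(-8)) + 191/(-151)) = 1/((3 + 16/5) + 191*(-1/151)) = 1/(31/5 - 191/151) = 1/(3726/755) = 755/3726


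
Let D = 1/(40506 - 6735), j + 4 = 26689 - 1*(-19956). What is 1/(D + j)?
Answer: 33771/1575113212 ≈ 2.1440e-5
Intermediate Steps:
j = 46641 (j = -4 + (26689 - 1*(-19956)) = -4 + (26689 + 19956) = -4 + 46645 = 46641)
D = 1/33771 ≈ 2.9611e-5
1/(D + j) = 1/(1/33771 + 46641) = 1/(1575113212/33771) = 33771/1575113212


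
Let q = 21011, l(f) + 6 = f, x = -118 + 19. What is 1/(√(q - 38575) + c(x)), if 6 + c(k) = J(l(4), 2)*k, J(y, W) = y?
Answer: -I/(-192*I + 2*√4391) ≈ 0.0035276 - 0.0024349*I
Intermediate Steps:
x = -99
l(f) = -6 + f
c(k) = -6 - 2*k (c(k) = -6 + (-6 + 4)*k = -6 - 2*k)
1/(√(q - 38575) + c(x)) = 1/(√(21011 - 38575) + (-6 - 2*(-99))) = 1/(√(-17564) + (-6 + 198)) = 1/(2*I*√4391 + 192) = 1/(192 + 2*I*√4391)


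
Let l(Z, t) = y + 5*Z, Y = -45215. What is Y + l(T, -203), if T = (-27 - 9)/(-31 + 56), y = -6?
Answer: -226141/5 ≈ -45228.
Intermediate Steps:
T = -36/25 ≈ -1.4400
l(Z, t) = -6 + 5*Z
Y + l(T, -203) = -45215 + (-6 + 5*(-36/25)) = -45215 + (-6 - 36/5) = -45215 - 66/5 = -226141/5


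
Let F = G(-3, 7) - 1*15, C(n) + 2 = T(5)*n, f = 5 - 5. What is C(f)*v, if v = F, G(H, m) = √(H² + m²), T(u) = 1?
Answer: 30 - 2*√58 ≈ 14.768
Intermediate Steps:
f = 0
C(n) = -2 + n (C(n) = -2 + 1*n = -2 + n)
F = -15 + √58 (F = √((-3)² + 7²) - 1*15 = √(9 + 49) - 15 = √58 - 15 = -15 + √58 ≈ -7.3842)
v = -15 + √58 ≈ -7.3842
C(f)*v = (-2 + 0)*(-15 + √58) = -2*(-15 + √58) = 30 - 2*√58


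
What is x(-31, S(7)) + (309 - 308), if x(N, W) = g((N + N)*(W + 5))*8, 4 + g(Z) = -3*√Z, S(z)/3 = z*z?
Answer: -31 - 96*I*√589 ≈ -31.0 - 2329.9*I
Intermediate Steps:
S(z) = 3*z² (S(z) = 3*(z*z) = 3*z²)
g(Z) = -4 - 3*√Z
x(N, W) = -32 - 24*√2*√(N*(5 + W)) (x(N, W) = (-4 - 3*√((N + N)*(W + 5)))*8 = (-4 - 3*√(2*N*(5 + W)))*8 = (-4 - 3*√2*√(N*(5 + W)))*8 = -32 - 24*√2*√(N*(5 + W)))
x(-31, S(7)) + (309 - 308) = (-32 - 24*√2*√(-31*(5 + 3*7²))) + (309 - 308) = (-32 - 24*√2*√(-31*(5 + 3*49))) + 1 = (-32 - 24*√2*√(-31*(5 + 147))) + 1 = (-32 - 24*√2*√(-31*152)) + 1 = (-32 - 24*√2*√(-4712)) + 1 = (-32 - 24*√2*2*I*√1178) + 1 = (-32 - 96*I*√589) + 1 = -31 - 96*I*√589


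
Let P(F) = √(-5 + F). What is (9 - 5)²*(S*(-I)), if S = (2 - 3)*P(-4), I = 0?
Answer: 0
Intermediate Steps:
S = -3*I (S = (2 - 3)*√(-5 - 4) = -√(-9) = -3*I ≈ -3.0*I)
(9 - 5)²*(S*(-I)) = (9 - 5)²*((-3*I)*(-1*0)) = 4²*(-3*I*0) = 16*0 = 0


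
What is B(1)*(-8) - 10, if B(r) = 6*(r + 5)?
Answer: -298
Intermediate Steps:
B(r) = 30 + 6*r (B(r) = 6*(5 + r) = 30 + 6*r)
B(1)*(-8) - 10 = (30 + 6*1)*(-8) - 10 = (30 + 6)*(-8) - 10 = 36*(-8) - 10 = -288 - 10 = -298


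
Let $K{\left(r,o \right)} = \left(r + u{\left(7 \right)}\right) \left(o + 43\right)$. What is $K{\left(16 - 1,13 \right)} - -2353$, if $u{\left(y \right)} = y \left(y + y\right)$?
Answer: $8681$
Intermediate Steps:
$u{\left(y \right)} = 2 y^{2}$ ($u{\left(y \right)} = y 2 y = 2 y^{2}$)
$K{\left(r,o \right)} = \left(43 + o\right) \left(98 + r\right)$ ($K{\left(r,o \right)} = \left(r + 2 \cdot 7^{2}\right) \left(o + 43\right) = \left(r + 2 \cdot 49\right) \left(43 + o\right) = \left(r + 98\right) \left(43 + o\right) = \left(98 + r\right) \left(43 + o\right) = \left(43 + o\right) \left(98 + r\right)$)
$K{\left(16 - 1,13 \right)} - -2353 = \left(4214 + 43 \left(16 - 1\right) + 98 \cdot 13 + 13 \left(16 - 1\right)\right) - -2353 = \left(4214 + 43 \cdot 15 + 1274 + 13 \cdot 15\right) + 2353 = \left(4214 + 645 + 1274 + 195\right) + 2353 = 6328 + 2353 = 8681$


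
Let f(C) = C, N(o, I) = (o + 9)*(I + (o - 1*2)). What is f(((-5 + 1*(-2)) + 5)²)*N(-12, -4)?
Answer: 216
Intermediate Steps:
N(o, I) = (9 + o)*(-2 + I + o) (N(o, I) = (9 + o)*(I + (o - 2)) = (9 + o)*(I + (-2 + o)) = (9 + o)*(-2 + I + o))
f(((-5 + 1*(-2)) + 5)²)*N(-12, -4) = ((-5 + 1*(-2)) + 5)²*(-18 + (-12)² + 7*(-12) + 9*(-4) - 4*(-12)) = ((-5 - 2) + 5)²*(-18 + 144 - 84 - 36 + 48) = (-7 + 5)²*54 = (-2)²*54 = 4*54 = 216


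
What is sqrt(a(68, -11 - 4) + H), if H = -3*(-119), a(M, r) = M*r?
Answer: I*sqrt(663) ≈ 25.749*I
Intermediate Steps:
H = 357
sqrt(a(68, -11 - 4) + H) = sqrt(68*(-11 - 4) + 357) = sqrt(68*(-15) + 357) = sqrt(-1020 + 357) = sqrt(-663) = I*sqrt(663)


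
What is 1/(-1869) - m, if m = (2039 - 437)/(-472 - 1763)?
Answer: 997301/1392405 ≈ 0.71624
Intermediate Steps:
m = -534/745 (m = 1602/(-2235) = 1602*(-1/2235) = -534/745 ≈ -0.71678)
1/(-1869) - m = 1/(-1869) - 1*(-534/745) = -1/1869 + 534/745 = 997301/1392405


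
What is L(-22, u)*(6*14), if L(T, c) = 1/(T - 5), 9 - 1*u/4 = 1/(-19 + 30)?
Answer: -28/9 ≈ -3.1111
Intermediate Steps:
u = 392/11 (u = 36 - 4/(-19 + 30) = 36 - 4/11 = 392/11 ≈ 35.636)
L(T, c) = 1/(-5 + T)
L(-22, u)*(6*14) = (6*14)/(-5 - 22) = 84/(-27) = -1/27*84 = -28/9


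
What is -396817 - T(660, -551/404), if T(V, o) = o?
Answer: -160313517/404 ≈ -3.9682e+5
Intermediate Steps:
-396817 - T(660, -551/404) = -396817 - (-551)/404 = -396817 - 1*(-551/404) = -396817 + 551/404 = -160313517/404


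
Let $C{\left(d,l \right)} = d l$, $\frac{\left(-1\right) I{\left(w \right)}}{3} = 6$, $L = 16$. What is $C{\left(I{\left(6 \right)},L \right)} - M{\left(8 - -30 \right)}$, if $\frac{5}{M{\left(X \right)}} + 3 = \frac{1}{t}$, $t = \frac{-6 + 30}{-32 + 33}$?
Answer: $- \frac{20328}{71} \approx -286.31$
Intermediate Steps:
$I{\left(w \right)} = -18$ ($I{\left(w \right)} = \left(-3\right) 6 = -18$)
$t = 24$ ($t = \frac{24}{1} = 24 \cdot 1 = 24$)
$M{\left(X \right)} = - \frac{120}{71}$ ($M{\left(X \right)} = \frac{5}{-3 + \frac{1}{24}} = \frac{5}{- \frac{71}{24}} = 5 \left(- \frac{24}{71}\right) = - \frac{120}{71}$)
$C{\left(I{\left(6 \right)},L \right)} - M{\left(8 - -30 \right)} = \left(-18\right) 16 - - \frac{120}{71} = -288 + \frac{120}{71} = - \frac{20328}{71}$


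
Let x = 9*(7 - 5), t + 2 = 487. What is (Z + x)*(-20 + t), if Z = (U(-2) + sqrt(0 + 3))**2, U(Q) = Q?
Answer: 11625 - 1860*sqrt(3) ≈ 8403.4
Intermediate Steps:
t = 485 (t = -2 + 487 = 485)
Z = (-2 + sqrt(3))**2 (Z = (-2 + sqrt(0 + 3))**2 = (-2 + sqrt(3))**2 ≈ 0.071797)
x = 18 (x = 9*2 = 18)
(Z + x)*(-20 + t) = ((2 - sqrt(3))**2 + 18)*(-20 + 485) = (18 + (2 - sqrt(3))**2)*465 = 8370 + 465*(2 - sqrt(3))**2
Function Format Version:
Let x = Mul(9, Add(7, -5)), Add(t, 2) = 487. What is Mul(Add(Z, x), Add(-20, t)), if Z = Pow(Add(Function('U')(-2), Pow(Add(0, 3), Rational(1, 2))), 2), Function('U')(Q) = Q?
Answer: Add(11625, Mul(-1860, Pow(3, Rational(1, 2)))) ≈ 8403.4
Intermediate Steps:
t = 485 (t = Add(-2, 487) = 485)
Z = Pow(Add(-2, Pow(3, Rational(1, 2))), 2) (Z = Pow(Add(-2, Pow(Add(0, 3), Rational(1, 2))), 2) = Pow(Add(-2, Pow(3, Rational(1, 2))), 2) ≈ 0.071797)
x = 18 (x = Mul(9, 2) = 18)
Mul(Add(Z, x), Add(-20, t)) = Mul(Add(Pow(Add(2, Mul(-1, Pow(3, Rational(1, 2)))), 2), 18), Add(-20, 485)) = Mul(Add(18, Pow(Add(2, Mul(-1, Pow(3, Rational(1, 2)))), 2)), 465) = Add(8370, Mul(465, Pow(Add(2, Mul(-1, Pow(3, Rational(1, 2)))), 2)))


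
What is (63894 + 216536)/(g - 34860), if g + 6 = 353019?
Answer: 280430/318153 ≈ 0.88143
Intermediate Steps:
g = 353013 (g = -6 + 353019 = 353013)
(63894 + 216536)/(g - 34860) = (63894 + 216536)/(353013 - 34860) = 280430/318153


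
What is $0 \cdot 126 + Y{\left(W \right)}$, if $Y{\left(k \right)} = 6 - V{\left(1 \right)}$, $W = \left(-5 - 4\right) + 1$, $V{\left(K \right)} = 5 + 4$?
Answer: $-3$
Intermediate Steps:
$V{\left(K \right)} = 9$
$W = -8$ ($W = -9 + 1 = -8$)
$Y{\left(k \right)} = -3$ ($Y{\left(k \right)} = 6 - 9 = -3$)
$0 \cdot 126 + Y{\left(W \right)} = 0 \cdot 126 - 3 = 0 - 3 = -3$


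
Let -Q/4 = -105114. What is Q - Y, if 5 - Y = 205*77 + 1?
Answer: 436237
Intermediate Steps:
Q = 420456 (Q = -4*(-105114) = 420456)
Y = -15781 (Y = 5 - (205*77 + 1) = 5 - (15785 + 1) = 5 - 1*15786 = 5 - 15786 = -15781)
Q - Y = 420456 - 1*(-15781) = 420456 + 15781 = 436237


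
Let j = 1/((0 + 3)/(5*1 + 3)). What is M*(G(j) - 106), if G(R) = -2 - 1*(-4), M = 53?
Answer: -5512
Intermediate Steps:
j = 8/3 (j = 1/(3/(5 + 3)) = 1/(3/8) = 8/3 ≈ 2.6667)
G(R) = 2 (G(R) = -2 + 4 = 2)
M*(G(j) - 106) = 53*(2 - 106) = 53*(-104) = -5512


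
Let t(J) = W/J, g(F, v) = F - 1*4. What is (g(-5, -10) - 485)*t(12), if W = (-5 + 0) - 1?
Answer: 247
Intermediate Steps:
g(F, v) = -4 + F (g(F, v) = F - 4 = -4 + F)
W = -6 (W = -5 - 1 = -6)
t(J) = -6/J
(g(-5, -10) - 485)*t(12) = ((-4 - 5) - 485)*(-6/12) = (-9 - 485)*(-6*1/12) = -494*(-½) = 247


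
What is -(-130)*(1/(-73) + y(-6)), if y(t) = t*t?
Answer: 341510/73 ≈ 4678.2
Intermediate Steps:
y(t) = t²
-(-130)*(1/(-73) + y(-6)) = -(-130)*(1/(-73) + (-6)²) = -(-130)*(-1/73 + 36) = -(-130)*2627/73 = -1*(-341510/73) = 341510/73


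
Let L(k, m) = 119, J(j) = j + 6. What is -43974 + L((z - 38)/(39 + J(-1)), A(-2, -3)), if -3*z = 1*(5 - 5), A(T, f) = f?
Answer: -43855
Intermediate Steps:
J(j) = 6 + j
z = 0 (z = -(5 - 5)/3 = -0/3 = -⅓*0 = 0)
-43974 + L((z - 38)/(39 + J(-1)), A(-2, -3)) = -43974 + 119 = -43855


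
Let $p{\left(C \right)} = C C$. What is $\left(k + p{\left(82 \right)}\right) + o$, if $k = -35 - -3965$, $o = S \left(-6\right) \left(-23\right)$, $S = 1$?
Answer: $10792$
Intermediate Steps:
$p{\left(C \right)} = C^{2}$
$o = 138$ ($o = 1 \left(-6\right) \left(-23\right) = \left(-6\right) \left(-23\right) = 138$)
$k = 3930$ ($k = -35 + 3965 = 3930$)
$\left(k + p{\left(82 \right)}\right) + o = \left(3930 + 82^{2}\right) + 138 = \left(3930 + 6724\right) + 138 = 10654 + 138 = 10792$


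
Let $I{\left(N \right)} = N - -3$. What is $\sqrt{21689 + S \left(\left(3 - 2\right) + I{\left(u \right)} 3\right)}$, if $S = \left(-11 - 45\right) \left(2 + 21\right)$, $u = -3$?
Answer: $\sqrt{20401} \approx 142.83$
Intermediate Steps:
$I{\left(N \right)} = 3 + N$ ($I{\left(N \right)} = N + 3 = 3 + N$)
$S = -1288$ ($S = \left(-56\right) 23 = -1288$)
$\sqrt{21689 + S \left(\left(3 - 2\right) + I{\left(u \right)} 3\right)} = \sqrt{21689 - 1288 \left(\left(3 - 2\right) + \left(3 - 3\right) 3\right)} = \sqrt{21689 - 1288 \left(\left(3 - 2\right) + 0 \cdot 3\right)} = \sqrt{21689 - 1288 \left(1 + 0\right)} = \sqrt{21689 - 1288} = \sqrt{20401}$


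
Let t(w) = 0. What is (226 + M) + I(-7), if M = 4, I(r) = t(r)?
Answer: 230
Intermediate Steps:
I(r) = 0
(226 + M) + I(-7) = (226 + 4) + 0 = 230 + 0 = 230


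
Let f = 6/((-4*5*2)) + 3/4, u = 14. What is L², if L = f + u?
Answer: 5329/25 ≈ 213.16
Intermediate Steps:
f = ⅗ (f = 6/((-20*2)) + 3*(¼) = 6/(-40) + ¾ = 6*(-1/40) + ¾ = -3/20 + ¾ = ⅗ ≈ 0.60000)
L = 73/5 (L = ⅗ + 14 = 73/5 ≈ 14.600)
L² = (73/5)² = 5329/25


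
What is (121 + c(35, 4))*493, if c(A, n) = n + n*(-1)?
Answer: 59653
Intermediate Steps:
c(A, n) = 0 (c(A, n) = n - n = 0)
(121 + c(35, 4))*493 = (121 + 0)*493 = 121*493 = 59653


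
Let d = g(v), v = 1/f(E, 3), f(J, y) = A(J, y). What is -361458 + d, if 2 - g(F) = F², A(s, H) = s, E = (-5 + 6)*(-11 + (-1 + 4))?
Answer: -23133185/64 ≈ -3.6146e+5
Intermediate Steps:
E = -8 (E = 1*(-11 + 3) = 1*(-8) = -8)
f(J, y) = J
v = -⅛ (v = 1/(-8) = -⅛ ≈ -0.12500)
g(F) = 2 - F²
d = 127/64 (d = 2 - (-⅛)² = 2 - 1*1/64 = 2 - 1/64 = 127/64 ≈ 1.9844)
-361458 + d = -361458 + 127/64 = -23133185/64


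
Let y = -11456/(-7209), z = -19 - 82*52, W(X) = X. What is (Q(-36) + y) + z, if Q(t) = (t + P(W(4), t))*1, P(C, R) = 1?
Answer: -31117006/7209 ≈ -4316.4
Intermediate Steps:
z = -4283 (z = -19 - 4264 = -4283)
Q(t) = 1 + t (Q(t) = (t + 1)*1 = (1 + t)*1 = 1 + t)
y = 11456/7209 (y = -11456*(-1/7209) = 11456/7209 ≈ 1.5891)
(Q(-36) + y) + z = ((1 - 36) + 11456/7209) - 4283 = (-35 + 11456/7209) - 4283 = -240859/7209 - 4283 = -31117006/7209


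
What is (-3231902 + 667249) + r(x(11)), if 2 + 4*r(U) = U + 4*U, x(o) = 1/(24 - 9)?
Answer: -30775841/12 ≈ -2.5647e+6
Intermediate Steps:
x(o) = 1/15
r(U) = -1/2 + 5*U/4 (r(U) = -1/2 + (U + 4*U)/4 = -1/2 + (5*U)/4 = -1/2 + 5*U/4)
(-3231902 + 667249) + r(x(11)) = (-3231902 + 667249) + (-1/2 + (5/4)*(1/15)) = -2564653 + (-1/2 + 1/12) = -2564653 - 5/12 = -30775841/12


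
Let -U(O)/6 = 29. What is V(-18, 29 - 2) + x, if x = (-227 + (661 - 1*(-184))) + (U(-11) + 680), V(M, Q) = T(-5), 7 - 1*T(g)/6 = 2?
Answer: 1154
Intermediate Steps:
T(g) = 30 (T(g) = 42 - 6*2 = 42 - 12 = 30)
U(O) = -174 (U(O) = -6*29 = -174)
V(M, Q) = 30
x = 1124 (x = (-227 + (661 - 1*(-184))) + (-174 + 680) = (-227 + (661 + 184)) + 506 = (-227 + 845) + 506 = 618 + 506 = 1124)
V(-18, 29 - 2) + x = 30 + 1124 = 1154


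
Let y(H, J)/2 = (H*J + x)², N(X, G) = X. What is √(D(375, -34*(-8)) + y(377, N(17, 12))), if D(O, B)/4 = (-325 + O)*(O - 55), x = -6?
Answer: √82060818 ≈ 9058.8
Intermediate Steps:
D(O, B) = 4*(-325 + O)*(-55 + O) (D(O, B) = 4*((-325 + O)*(O - 55)) = 4*((-325 + O)*(-55 + O)) = 4*(-325 + O)*(-55 + O))
y(H, J) = 2*(-6 + H*J)² (y(H, J) = 2*(H*J - 6)² = 2*(-6 + H*J)²)
√(D(375, -34*(-8)) + y(377, N(17, 12))) = √((71500 - 1520*375 + 4*375²) + 2*(-6 + 377*17)²) = √((71500 - 570000 + 4*140625) + 2*(-6 + 6409)²) = √((71500 - 570000 + 562500) + 2*6403²) = √(64000 + 2*40998409) = √(64000 + 81996818) = √82060818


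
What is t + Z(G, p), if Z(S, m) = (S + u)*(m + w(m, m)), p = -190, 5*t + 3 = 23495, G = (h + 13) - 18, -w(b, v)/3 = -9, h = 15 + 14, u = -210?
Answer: 175082/5 ≈ 35016.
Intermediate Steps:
h = 29
w(b, v) = 27 (w(b, v) = -3*(-9) = 27)
G = 24 (G = (29 + 13) - 18 = 42 - 18 = 24)
t = 23492/5 (t = -3/5 + (1/5)*23495 = -3/5 + 4699 = 23492/5 ≈ 4698.4)
Z(S, m) = (-210 + S)*(27 + m) (Z(S, m) = (S - 210)*(m + 27) = (-210 + S)*(27 + m))
t + Z(G, p) = 23492/5 + (-5670 - 210*(-190) + 27*24 + 24*(-190)) = 23492/5 + (-5670 + 39900 + 648 - 4560) = 23492/5 + 30318 = 175082/5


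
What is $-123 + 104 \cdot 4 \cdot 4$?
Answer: $1541$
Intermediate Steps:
$-123 + 104 \cdot 4 \cdot 4 = -123 + 104 \cdot 16 = -123 + 1664 = 1541$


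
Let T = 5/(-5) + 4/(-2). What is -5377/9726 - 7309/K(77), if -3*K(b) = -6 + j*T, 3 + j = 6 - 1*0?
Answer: -71114219/48630 ≈ -1462.4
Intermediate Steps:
T = -3 (T = 5*(-⅕) + 4*(-½) = -1 - 2 = -3)
j = 3 (j = -3 + (6 - 1*0) = -3 + (6 + 0) = -3 + 6 = 3)
K(b) = 5 (K(b) = -(-6 + 3*(-3))/3 = -(-6 - 9)/3 = -⅓*(-15) = 5)
-5377/9726 - 7309/K(77) = -5377/9726 - 7309/5 = -71114219/48630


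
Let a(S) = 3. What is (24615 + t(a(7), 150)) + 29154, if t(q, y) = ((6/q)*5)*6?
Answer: 53829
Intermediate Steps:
t(q, y) = 180/q (t(q, y) = (30/q)*6 = 180/q)
(24615 + t(a(7), 150)) + 29154 = (24615 + 180/3) + 29154 = (24615 + 180*(⅓)) + 29154 = (24615 + 60) + 29154 = 24675 + 29154 = 53829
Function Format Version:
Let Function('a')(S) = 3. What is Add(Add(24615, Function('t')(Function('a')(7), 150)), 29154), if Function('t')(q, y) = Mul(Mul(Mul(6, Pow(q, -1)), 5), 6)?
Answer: 53829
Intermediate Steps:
Function('t')(q, y) = Mul(180, Pow(q, -1)) (Function('t')(q, y) = Mul(Mul(30, Pow(q, -1)), 6) = Mul(180, Pow(q, -1)))
Add(Add(24615, Function('t')(Function('a')(7), 150)), 29154) = Add(Add(24615, Mul(180, Pow(3, -1))), 29154) = Add(Add(24615, Mul(180, Rational(1, 3))), 29154) = Add(Add(24615, 60), 29154) = Add(24675, 29154) = 53829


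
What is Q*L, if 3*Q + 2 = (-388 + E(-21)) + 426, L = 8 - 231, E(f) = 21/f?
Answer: -7805/3 ≈ -2601.7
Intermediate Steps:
L = -223
Q = 35/3 (Q = -⅔ + ((-388 + 21/(-21)) + 426)/3 = -⅔ + ((-388 + 21*(-1/21)) + 426)/3 = -⅔ + ((-388 - 1) + 426)/3 = -⅔ + (-389 + 426)/3 = -⅔ + (⅓)*37 = -⅔ + 37/3 = 35/3 ≈ 11.667)
Q*L = (35/3)*(-223) = -7805/3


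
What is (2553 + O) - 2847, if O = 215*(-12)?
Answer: -2874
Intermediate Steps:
O = -2580
(2553 + O) - 2847 = (2553 - 2580) - 2847 = -27 - 2847 = -2874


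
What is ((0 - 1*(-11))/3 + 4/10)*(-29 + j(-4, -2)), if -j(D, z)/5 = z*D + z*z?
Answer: -5429/15 ≈ -361.93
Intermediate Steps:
j(D, z) = -5*z² - 5*D*z (j(D, z) = -5*(z*D + z*z) = -5*(D*z + z²) = -5*(z² + D*z) = -5*z² - 5*D*z)
((0 - 1*(-11))/3 + 4/10)*(-29 + j(-4, -2)) = ((0 - 1*(-11))/3 + 4/10)*(-29 - 5*(-2)*(-4 - 2)) = ((0 + 11)*(⅓) + 4*(⅒))*(-29 - 5*(-2)*(-6)) = (11*(⅓) + ⅖)*(-29 - 60) = (11/3 + ⅖)*(-89) = (61/15)*(-89) = -5429/15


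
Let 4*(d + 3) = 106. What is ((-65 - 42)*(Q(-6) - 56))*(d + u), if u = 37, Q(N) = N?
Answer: 401357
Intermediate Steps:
d = 47/2 (d = -3 + (¼)*106 = -3 + 53/2 = 47/2 ≈ 23.500)
((-65 - 42)*(Q(-6) - 56))*(d + u) = ((-65 - 42)*(-6 - 56))*(47/2 + 37) = -107*(-62)*(121/2) = 6634*(121/2) = 401357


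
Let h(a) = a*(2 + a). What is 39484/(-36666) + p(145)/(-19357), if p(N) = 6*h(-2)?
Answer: -19742/18333 ≈ -1.0769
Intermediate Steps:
p(N) = 0 (p(N) = 6*(-2*(2 - 2)) = 6*(-2*0) = 6*0 = 0)
39484/(-36666) + p(145)/(-19357) = 39484/(-36666) + 0/(-19357) = 39484*(-1/36666) + 0*(-1/19357) = -19742/18333 + 0 = -19742/18333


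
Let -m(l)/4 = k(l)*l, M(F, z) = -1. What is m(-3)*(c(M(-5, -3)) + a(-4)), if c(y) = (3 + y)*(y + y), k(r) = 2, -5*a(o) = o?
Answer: -384/5 ≈ -76.800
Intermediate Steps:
a(o) = -o/5
c(y) = 2*y*(3 + y) (c(y) = (3 + y)*(2*y) = 2*y*(3 + y))
m(l) = -8*l
m(-3)*(c(M(-5, -3)) + a(-4)) = (-8*(-3))*(2*(-1)*(3 - 1) - 1/5*(-4)) = 24*(2*(-1)*2 + 4/5) = 24*(-4 + 4/5) = 24*(-16/5) = -384/5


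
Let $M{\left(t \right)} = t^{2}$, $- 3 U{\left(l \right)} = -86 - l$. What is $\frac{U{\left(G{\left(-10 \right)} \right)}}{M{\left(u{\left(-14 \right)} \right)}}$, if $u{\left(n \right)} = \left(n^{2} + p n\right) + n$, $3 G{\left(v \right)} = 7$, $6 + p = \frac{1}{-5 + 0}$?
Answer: $\frac{6625}{16257024} \approx 0.00040752$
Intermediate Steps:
$p = - \frac{31}{5}$ ($p = -6 + \frac{1}{-5 + 0} = -6 + \frac{1}{-5} = -6 - \frac{1}{5} = - \frac{31}{5} \approx -6.2$)
$G{\left(v \right)} = \frac{7}{3}$ ($G{\left(v \right)} = \frac{1}{3} \cdot 7 = \frac{7}{3}$)
$U{\left(l \right)} = \frac{86}{3} + \frac{l}{3}$ ($U{\left(l \right)} = - \frac{-86 - l}{3} = \frac{86}{3} + \frac{l}{3}$)
$u{\left(n \right)} = n^{2} - \frac{26 n}{5}$ ($u{\left(n \right)} = \left(n^{2} - \frac{31 n}{5}\right) + n = n^{2} - \frac{26 n}{5}$)
$\frac{U{\left(G{\left(-10 \right)} \right)}}{M{\left(u{\left(-14 \right)} \right)}} = \frac{\frac{86}{3} + \frac{1}{3} \cdot \frac{7}{3}}{\left(\frac{1}{5} \left(-14\right) \left(-26 + 5 \left(-14\right)\right)\right)^{2}} = \frac{\frac{86}{3} + \frac{7}{9}}{\left(\frac{1}{5} \left(-14\right) \left(-26 - 70\right)\right)^{2}} = \frac{265}{9 \left(\frac{1}{5} \left(-14\right) \left(-96\right)\right)^{2}} = \frac{265}{9 \left(\frac{1344}{5}\right)^{2}} = \frac{265}{9 \cdot \frac{1806336}{25}} = \frac{265}{9} \cdot \frac{25}{1806336} = \frac{6625}{16257024}$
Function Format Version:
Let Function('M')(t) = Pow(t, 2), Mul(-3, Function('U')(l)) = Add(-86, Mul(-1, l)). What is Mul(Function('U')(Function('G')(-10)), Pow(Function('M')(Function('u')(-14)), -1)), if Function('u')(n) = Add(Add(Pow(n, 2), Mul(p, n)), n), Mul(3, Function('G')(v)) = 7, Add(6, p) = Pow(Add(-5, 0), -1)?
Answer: Rational(6625, 16257024) ≈ 0.00040752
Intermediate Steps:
p = Rational(-31, 5) (p = Add(-6, Pow(Add(-5, 0), -1)) = Add(-6, Pow(-5, -1)) = Add(-6, Rational(-1, 5)) = Rational(-31, 5) ≈ -6.2000)
Function('G')(v) = Rational(7, 3) (Function('G')(v) = Mul(Rational(1, 3), 7) = Rational(7, 3))
Function('U')(l) = Add(Rational(86, 3), Mul(Rational(1, 3), l)) (Function('U')(l) = Mul(Rational(-1, 3), Add(-86, Mul(-1, l))) = Add(Rational(86, 3), Mul(Rational(1, 3), l)))
Function('u')(n) = Add(Pow(n, 2), Mul(Rational(-26, 5), n)) (Function('u')(n) = Add(Add(Pow(n, 2), Mul(Rational(-31, 5), n)), n) = Add(Pow(n, 2), Mul(Rational(-26, 5), n)))
Mul(Function('U')(Function('G')(-10)), Pow(Function('M')(Function('u')(-14)), -1)) = Mul(Add(Rational(86, 3), Mul(Rational(1, 3), Rational(7, 3))), Pow(Pow(Mul(Rational(1, 5), -14, Add(-26, Mul(5, -14))), 2), -1)) = Mul(Add(Rational(86, 3), Rational(7, 9)), Pow(Pow(Mul(Rational(1, 5), -14, Add(-26, -70)), 2), -1)) = Mul(Rational(265, 9), Pow(Pow(Mul(Rational(1, 5), -14, -96), 2), -1)) = Mul(Rational(265, 9), Pow(Pow(Rational(1344, 5), 2), -1)) = Mul(Rational(265, 9), Pow(Rational(1806336, 25), -1)) = Mul(Rational(265, 9), Rational(25, 1806336)) = Rational(6625, 16257024)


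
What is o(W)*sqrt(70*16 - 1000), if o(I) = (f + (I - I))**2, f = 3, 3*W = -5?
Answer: 18*sqrt(30) ≈ 98.590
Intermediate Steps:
W = -5/3 (W = (1/3)*(-5) = -5/3 ≈ -1.6667)
o(I) = 9 (o(I) = (3 + (I - I))**2 = (3 + 0)**2 = 3**2 = 9)
o(W)*sqrt(70*16 - 1000) = 9*sqrt(70*16 - 1000) = 9*sqrt(1120 - 1000) = 9*sqrt(120) = 9*(2*sqrt(30)) = 18*sqrt(30)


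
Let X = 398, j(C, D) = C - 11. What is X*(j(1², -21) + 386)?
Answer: 149648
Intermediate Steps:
j(C, D) = -11 + C
X*(j(1², -21) + 386) = 398*((-11 + 1²) + 386) = 398*((-11 + 1) + 386) = 398*(-10 + 386) = 398*376 = 149648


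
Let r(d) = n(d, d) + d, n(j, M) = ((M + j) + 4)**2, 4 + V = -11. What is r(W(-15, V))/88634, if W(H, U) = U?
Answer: 661/88634 ≈ 0.0074576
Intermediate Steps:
V = -15 (V = -4 - 11 = -15)
n(j, M) = (4 + M + j)**2
r(d) = d + (4 + 2*d)**2 (r(d) = (4 + d + d)**2 + d = (4 + 2*d)**2 + d = d + (4 + 2*d)**2)
r(W(-15, V))/88634 = (-15 + 4*(2 - 15)**2)/88634 = (-15 + 4*(-13)**2)*(1/88634) = (-15 + 4*169)*(1/88634) = (-15 + 676)*(1/88634) = 661*(1/88634) = 661/88634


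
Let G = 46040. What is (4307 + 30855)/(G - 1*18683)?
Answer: 35162/27357 ≈ 1.2853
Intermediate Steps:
(4307 + 30855)/(G - 1*18683) = (4307 + 30855)/(46040 - 1*18683) = 35162/(46040 - 18683) = 35162/27357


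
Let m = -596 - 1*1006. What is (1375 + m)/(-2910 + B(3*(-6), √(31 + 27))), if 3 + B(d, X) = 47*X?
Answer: 661251/8357447 + 10669*√58/8357447 ≈ 0.088843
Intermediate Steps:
m = -1602 (m = -596 - 1006 = -1602)
B(d, X) = -3 + 47*X
(1375 + m)/(-2910 + B(3*(-6), √(31 + 27))) = (1375 - 1602)/(-2910 + (-3 + 47*√(31 + 27))) = -227/(-2910 + (-3 + 47*√58)) = -227/(-2913 + 47*√58)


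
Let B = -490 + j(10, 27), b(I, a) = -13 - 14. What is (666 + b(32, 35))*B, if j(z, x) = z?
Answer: -306720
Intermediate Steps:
b(I, a) = -27
B = -480 (B = -490 + 10 = -480)
(666 + b(32, 35))*B = (666 - 27)*(-480) = 639*(-480) = -306720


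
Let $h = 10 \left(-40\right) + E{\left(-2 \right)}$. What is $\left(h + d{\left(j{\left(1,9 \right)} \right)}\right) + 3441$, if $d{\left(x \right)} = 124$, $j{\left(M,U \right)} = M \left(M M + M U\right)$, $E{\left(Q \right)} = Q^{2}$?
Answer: $3169$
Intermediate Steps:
$j{\left(M,U \right)} = M \left(M^{2} + M U\right)$
$h = -396$ ($h = 10 \left(-40\right) + \left(-2\right)^{2} = -400 + 4 = -396$)
$\left(h + d{\left(j{\left(1,9 \right)} \right)}\right) + 3441 = \left(-396 + 124\right) + 3441 = -272 + 3441 = 3169$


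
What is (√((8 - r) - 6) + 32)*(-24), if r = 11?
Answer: -768 - 72*I ≈ -768.0 - 72.0*I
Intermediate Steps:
(√((8 - r) - 6) + 32)*(-24) = (√((8 - 1*11) - 6) + 32)*(-24) = (√((8 - 11) - 6) + 32)*(-24) = (√(-3 - 6) + 32)*(-24) = (√(-9) + 32)*(-24) = (3*I + 32)*(-24) = (32 + 3*I)*(-24) = -768 - 72*I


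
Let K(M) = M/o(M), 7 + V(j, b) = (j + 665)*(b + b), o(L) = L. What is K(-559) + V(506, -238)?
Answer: -557402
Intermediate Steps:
V(j, b) = -7 + 2*b*(665 + j) (V(j, b) = -7 + (j + 665)*(b + b) = -7 + (665 + j)*(2*b) = -7 + 2*b*(665 + j))
K(M) = 1 (K(M) = M/M = 1)
K(-559) + V(506, -238) = 1 + (-7 + 1330*(-238) + 2*(-238)*506) = 1 + (-7 - 316540 - 240856) = 1 - 557403 = -557402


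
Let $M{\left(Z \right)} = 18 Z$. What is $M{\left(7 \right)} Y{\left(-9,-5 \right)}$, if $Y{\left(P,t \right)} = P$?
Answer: $-1134$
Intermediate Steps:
$M{\left(7 \right)} Y{\left(-9,-5 \right)} = 18 \cdot 7 \left(-9\right) = 126 \left(-9\right) = -1134$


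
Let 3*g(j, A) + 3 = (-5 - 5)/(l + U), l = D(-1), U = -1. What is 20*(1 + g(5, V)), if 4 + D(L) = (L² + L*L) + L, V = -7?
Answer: 50/3 ≈ 16.667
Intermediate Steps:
D(L) = -4 + L + 2*L² (D(L) = -4 + ((L² + L*L) + L) = -4 + ((L² + L²) + L) = -4 + (2*L² + L) = -4 + (L + 2*L²) = -4 + L + 2*L²)
l = -3 (l = -4 - 1 + 2*(-1)² = -4 - 1 + 2*1 = -4 - 1 + 2 = -3)
g(j, A) = -⅙ (g(j, A) = -1 + ((-5 - 5)/(-3 - 1))/3 = -1 + (-10/(-4))/3 = -1 + (-10*(-¼))/3 = -1 + (⅓)*(5/2) = -1 + ⅚ = -⅙)
20*(1 + g(5, V)) = 20*(1 - ⅙) = 20*(⅚) = 50/3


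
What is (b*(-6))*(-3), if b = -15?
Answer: -270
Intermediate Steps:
(b*(-6))*(-3) = -15*(-6)*(-3) = 90*(-3) = -270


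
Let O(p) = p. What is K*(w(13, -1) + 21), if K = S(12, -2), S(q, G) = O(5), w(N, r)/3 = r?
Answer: 90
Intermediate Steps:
w(N, r) = 3*r
S(q, G) = 5
K = 5
K*(w(13, -1) + 21) = 5*(3*(-1) + 21) = 5*(-3 + 21) = 5*18 = 90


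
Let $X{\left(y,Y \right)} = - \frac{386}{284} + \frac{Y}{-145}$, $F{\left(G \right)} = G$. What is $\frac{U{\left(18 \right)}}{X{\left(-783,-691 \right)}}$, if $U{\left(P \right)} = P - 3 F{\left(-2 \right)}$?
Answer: $\frac{164720}{23379} \approx 7.0456$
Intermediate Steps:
$X{\left(y,Y \right)} = - \frac{193}{142} - \frac{Y}{145}$ ($X{\left(y,Y \right)} = \left(-386\right) \frac{1}{284} + Y \left(- \frac{1}{145}\right) = - \frac{193}{142} - \frac{Y}{145}$)
$U{\left(P \right)} = 6 + P$ ($U{\left(P \right)} = P - -6 = P + 6 = 6 + P$)
$\frac{U{\left(18 \right)}}{X{\left(-783,-691 \right)}} = \frac{6 + 18}{- \frac{193}{142} - - \frac{691}{145}} = \frac{24}{- \frac{193}{142} + \frac{691}{145}} = \frac{24}{\frac{70137}{20590}} = 24 \cdot \frac{20590}{70137} = \frac{164720}{23379}$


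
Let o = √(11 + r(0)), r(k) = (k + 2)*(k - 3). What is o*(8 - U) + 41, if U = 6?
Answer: 41 + 2*√5 ≈ 45.472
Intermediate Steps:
r(k) = (-3 + k)*(2 + k) (r(k) = (2 + k)*(-3 + k) = (-3 + k)*(2 + k))
o = √5 (o = √(11 + (-6 + 0² - 1*0)) = √(11 + (-6 + 0 + 0)) = √(11 - 6) = √5 ≈ 2.2361)
o*(8 - U) + 41 = √5*(8 - 1*6) + 41 = √5*(8 - 6) + 41 = √5*2 + 41 = 2*√5 + 41 = 41 + 2*√5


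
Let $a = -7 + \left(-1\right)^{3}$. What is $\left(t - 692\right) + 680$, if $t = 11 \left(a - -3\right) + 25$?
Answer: $-42$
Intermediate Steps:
$a = -8$ ($a = -7 - 1 = -8$)
$t = -30$ ($t = 11 \left(-8 - -3\right) + 25 = 11 \left(-8 + 3\right) + 25 = 11 \left(-5\right) + 25 = -55 + 25 = -30$)
$\left(t - 692\right) + 680 = \left(-30 - 692\right) + 680 = -722 + 680 = -42$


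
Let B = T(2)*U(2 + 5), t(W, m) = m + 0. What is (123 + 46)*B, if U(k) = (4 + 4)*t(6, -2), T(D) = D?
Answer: -5408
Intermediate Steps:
t(W, m) = m
U(k) = -16 (U(k) = (4 + 4)*(-2) = 8*(-2) = -16)
B = -32 (B = 2*(-16) = -32)
(123 + 46)*B = (123 + 46)*(-32) = 169*(-32) = -5408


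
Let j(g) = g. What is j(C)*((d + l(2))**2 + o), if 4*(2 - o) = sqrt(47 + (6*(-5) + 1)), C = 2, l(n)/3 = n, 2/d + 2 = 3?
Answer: 132 - 3*sqrt(2)/2 ≈ 129.88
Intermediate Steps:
d = 2 (d = 2/(-2 + 3) = 2/1 = 2*1 = 2)
l(n) = 3*n
o = 2 - 3*sqrt(2)/4 (o = 2 - sqrt(47 + (6*(-5) + 1))/4 = 2 - sqrt(47 + (-30 + 1))/4 = 2 - sqrt(47 - 29)/4 = 2 - 3*sqrt(2)/4 ≈ 0.93934)
j(C)*((d + l(2))**2 + o) = 2*((2 + 3*2)**2 + (2 - 3*sqrt(2)/4)) = 2*((2 + 6)**2 + (2 - 3*sqrt(2)/4)) = 2*(8**2 + (2 - 3*sqrt(2)/4)) = 2*(64 + (2 - 3*sqrt(2)/4)) = 2*(66 - 3*sqrt(2)/4) = 132 - 3*sqrt(2)/2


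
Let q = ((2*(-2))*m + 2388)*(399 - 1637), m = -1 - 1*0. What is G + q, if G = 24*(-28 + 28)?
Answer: -2961296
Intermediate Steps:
m = -1 (m = -1 + 0 = -1)
G = 0 (G = 24*0 = 0)
q = -2961296 (q = ((2*(-2))*(-1) + 2388)*(399 - 1637) = (-4*(-1) + 2388)*(-1238) = (4 + 2388)*(-1238) = 2392*(-1238) = -2961296)
G + q = 0 - 2961296 = -2961296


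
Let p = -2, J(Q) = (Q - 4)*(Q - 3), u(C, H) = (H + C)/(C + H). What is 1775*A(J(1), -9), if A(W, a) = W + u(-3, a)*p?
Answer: 7100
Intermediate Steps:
u(C, H) = 1 (u(C, H) = (C + H)/(C + H) = 1)
J(Q) = (-4 + Q)*(-3 + Q)
A(W, a) = -2 + W (A(W, a) = W + 1*(-2) = W - 2 = -2 + W)
1775*A(J(1), -9) = 1775*(-2 + (12 + 1**2 - 7*1)) = 1775*(-2 + (12 + 1 - 7)) = 1775*(-2 + 6) = 1775*4 = 7100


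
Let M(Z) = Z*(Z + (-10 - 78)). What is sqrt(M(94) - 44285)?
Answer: I*sqrt(43721) ≈ 209.1*I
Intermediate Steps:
M(Z) = Z*(-88 + Z) (M(Z) = Z*(Z - 88) = Z*(-88 + Z))
sqrt(M(94) - 44285) = sqrt(94*(-88 + 94) - 44285) = sqrt(94*6 - 44285) = sqrt(564 - 44285) = sqrt(-43721) = I*sqrt(43721)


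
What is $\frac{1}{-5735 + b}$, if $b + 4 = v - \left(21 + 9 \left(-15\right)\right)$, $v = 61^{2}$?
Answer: $- \frac{1}{1904} \approx -0.00052521$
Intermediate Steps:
$v = 3721$
$b = 3831$ ($b = -4 + \left(3721 - \left(21 + 9 \left(-15\right)\right)\right) = -4 + \left(3721 - \left(21 - 135\right)\right) = -4 + \left(3721 - -114\right) = -4 + \left(3721 + 114\right) = -4 + 3835 = 3831$)
$\frac{1}{-5735 + b} = \frac{1}{-5735 + 3831} = \frac{1}{-1904} = - \frac{1}{1904}$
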